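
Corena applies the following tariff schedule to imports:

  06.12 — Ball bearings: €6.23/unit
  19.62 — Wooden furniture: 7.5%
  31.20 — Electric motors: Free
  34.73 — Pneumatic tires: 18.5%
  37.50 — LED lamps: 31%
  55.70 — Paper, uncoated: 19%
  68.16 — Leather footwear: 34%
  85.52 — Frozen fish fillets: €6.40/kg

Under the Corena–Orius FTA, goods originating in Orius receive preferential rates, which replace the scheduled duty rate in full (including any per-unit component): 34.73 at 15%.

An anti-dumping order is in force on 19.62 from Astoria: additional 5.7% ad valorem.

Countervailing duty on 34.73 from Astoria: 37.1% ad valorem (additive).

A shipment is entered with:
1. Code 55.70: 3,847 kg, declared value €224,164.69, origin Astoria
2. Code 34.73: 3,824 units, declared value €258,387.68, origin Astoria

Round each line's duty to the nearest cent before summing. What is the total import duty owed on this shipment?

€186,254.84

Line 1 (55.70, Astoria, 3,847 kg, €224,164.69):
Base rate for 55.70 is 19%.
Duty = €224,164.69 × 19% = €42,591.29.
Line 2 (34.73, Astoria, 3,824 units, €258,387.68):
Base rate for 34.73 is 18.5%.
34.73 has an FTA preferential rate, but origin Astoria is not Orius; base rate stands.
Additional duty on 34.73 from Astoria: +37.1%. Applied ad valorem rate: 18.5% + 37.1% = 55.6%.
Duty = €258,387.68 × 55.6% = €143,663.55.
Total = €42,591.29 + €143,663.55 = €186,254.84.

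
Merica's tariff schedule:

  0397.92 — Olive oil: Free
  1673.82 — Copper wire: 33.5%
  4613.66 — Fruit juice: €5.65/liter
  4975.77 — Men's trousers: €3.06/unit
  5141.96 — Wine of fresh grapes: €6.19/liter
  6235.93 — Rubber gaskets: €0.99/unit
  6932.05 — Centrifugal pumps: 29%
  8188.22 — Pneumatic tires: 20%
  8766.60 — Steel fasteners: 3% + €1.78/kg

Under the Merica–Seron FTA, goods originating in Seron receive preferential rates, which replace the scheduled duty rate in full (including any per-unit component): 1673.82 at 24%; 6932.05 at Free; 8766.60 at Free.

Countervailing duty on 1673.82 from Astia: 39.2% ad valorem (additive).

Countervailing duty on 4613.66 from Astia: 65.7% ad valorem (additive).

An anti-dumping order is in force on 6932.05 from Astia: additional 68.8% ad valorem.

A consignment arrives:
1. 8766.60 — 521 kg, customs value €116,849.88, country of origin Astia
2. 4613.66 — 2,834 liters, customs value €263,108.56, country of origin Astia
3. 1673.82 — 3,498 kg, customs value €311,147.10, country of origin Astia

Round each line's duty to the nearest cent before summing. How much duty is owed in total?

€419,511.24

Line 1 (8766.60, Astia, 521 kg, €116,849.88):
Base rate for 8766.60 is 3% + €1.78/kg.
8766.60 has an FTA preferential rate, but origin Astia is not Seron; base rate stands.
Duty = €116,849.88 × 3% + 521 × €1.78 = €4,432.88.
Line 2 (4613.66, Astia, 2,834 liters, €263,108.56):
Base rate for 4613.66 is €5.65/liter.
Additional duty on 4613.66 from Astia: +65.7% ad valorem. Applied ad valorem rate = 65.7%.
Duty = €263,108.56 × 65.7% + 2,834 × €5.65 = €188,874.42.
Line 3 (1673.82, Astia, 3,498 kg, €311,147.10):
Base rate for 1673.82 is 33.5%.
1673.82 has an FTA preferential rate, but origin Astia is not Seron; base rate stands.
Additional duty on 1673.82 from Astia: +39.2%. Applied ad valorem rate: 33.5% + 39.2% = 72.7%.
Duty = €311,147.10 × 72.7% = €226,203.94.
Total = €4,432.88 + €188,874.42 + €226,203.94 = €419,511.24.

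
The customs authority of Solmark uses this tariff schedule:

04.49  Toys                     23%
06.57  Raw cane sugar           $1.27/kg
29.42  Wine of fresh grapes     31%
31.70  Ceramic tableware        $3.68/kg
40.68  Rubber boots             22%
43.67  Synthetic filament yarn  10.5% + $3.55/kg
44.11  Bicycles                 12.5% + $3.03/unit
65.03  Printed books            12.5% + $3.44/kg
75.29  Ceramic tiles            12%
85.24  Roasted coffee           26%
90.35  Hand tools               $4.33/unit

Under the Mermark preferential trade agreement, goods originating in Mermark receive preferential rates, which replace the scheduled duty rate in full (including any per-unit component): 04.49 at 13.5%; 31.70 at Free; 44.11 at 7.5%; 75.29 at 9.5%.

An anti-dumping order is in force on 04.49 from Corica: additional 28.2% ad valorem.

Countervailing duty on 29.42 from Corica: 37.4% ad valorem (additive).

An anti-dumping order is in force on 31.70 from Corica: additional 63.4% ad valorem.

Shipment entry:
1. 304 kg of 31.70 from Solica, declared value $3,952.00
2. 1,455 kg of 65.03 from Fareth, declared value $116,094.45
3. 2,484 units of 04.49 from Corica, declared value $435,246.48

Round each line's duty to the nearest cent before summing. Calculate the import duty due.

Line 1 (31.70, Solica, 304 kg, $3,952.00):
Base rate for 31.70 is $3.68/kg.
31.70 has an FTA preferential rate, but origin Solica is not Mermark; base rate stands.
The additional-duty order on 31.70 targets Corica, not Solica; it does not apply.
Duty = 304 × $3.68 = $1,118.72.
Line 2 (65.03, Fareth, 1,455 kg, $116,094.45):
Base rate for 65.03 is 12.5% + $3.44/kg.
Duty = $116,094.45 × 12.5% + 1,455 × $3.44 = $19,517.01.
Line 3 (04.49, Corica, 2,484 units, $435,246.48):
Base rate for 04.49 is 23%.
04.49 has an FTA preferential rate, but origin Corica is not Mermark; base rate stands.
Additional duty on 04.49 from Corica: +28.2%. Applied ad valorem rate: 23% + 28.2% = 51.2%.
Duty = $435,246.48 × 51.2% = $222,846.20.
Total = $1,118.72 + $19,517.01 + $222,846.20 = $243,481.93.

$243,481.93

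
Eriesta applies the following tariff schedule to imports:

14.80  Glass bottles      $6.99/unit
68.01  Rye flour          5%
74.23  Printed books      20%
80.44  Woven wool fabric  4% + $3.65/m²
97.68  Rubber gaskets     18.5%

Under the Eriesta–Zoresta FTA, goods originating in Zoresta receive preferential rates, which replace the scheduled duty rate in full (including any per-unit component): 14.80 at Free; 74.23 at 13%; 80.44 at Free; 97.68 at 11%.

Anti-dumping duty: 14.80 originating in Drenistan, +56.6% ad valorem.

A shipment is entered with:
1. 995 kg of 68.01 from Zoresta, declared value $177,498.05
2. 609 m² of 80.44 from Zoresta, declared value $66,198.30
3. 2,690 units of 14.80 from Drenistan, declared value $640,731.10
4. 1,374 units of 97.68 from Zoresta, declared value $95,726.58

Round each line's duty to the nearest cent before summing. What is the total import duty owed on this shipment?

$400,861.72

Line 1 (68.01, Zoresta, 995 kg, $177,498.05):
Base rate for 68.01 is 5%.
Origin Zoresta is the FTA partner but 68.01 is not on the preference list; base rate stands.
Duty = $177,498.05 × 5% = $8,874.90.
Line 2 (80.44, Zoresta, 609 m², $66,198.30):
Base rate for 80.44 is 4% + $3.65/m².
Origin Zoresta qualifies under the Eriesta–Zoresta agreement and 80.44 is covered: preferential rate Free applies instead.
Duty = $66,198.30 × 0% = $0.00.
Line 3 (14.80, Drenistan, 2,690 units, $640,731.10):
Base rate for 14.80 is $6.99/unit.
14.80 has an FTA preferential rate, but origin Drenistan is not Zoresta; base rate stands.
Additional duty on 14.80 from Drenistan: +56.6% ad valorem. Applied ad valorem rate = 56.6%.
Duty = $640,731.10 × 56.6% + 2,690 × $6.99 = $381,456.90.
Line 4 (97.68, Zoresta, 1,374 units, $95,726.58):
Base rate for 97.68 is 18.5%.
Origin Zoresta qualifies under the Eriesta–Zoresta agreement and 97.68 is covered: preferential rate 11% applies instead.
Duty = $95,726.58 × 11% = $10,529.92.
Total = $8,874.90 + $0.00 + $381,456.90 + $10,529.92 = $400,861.72.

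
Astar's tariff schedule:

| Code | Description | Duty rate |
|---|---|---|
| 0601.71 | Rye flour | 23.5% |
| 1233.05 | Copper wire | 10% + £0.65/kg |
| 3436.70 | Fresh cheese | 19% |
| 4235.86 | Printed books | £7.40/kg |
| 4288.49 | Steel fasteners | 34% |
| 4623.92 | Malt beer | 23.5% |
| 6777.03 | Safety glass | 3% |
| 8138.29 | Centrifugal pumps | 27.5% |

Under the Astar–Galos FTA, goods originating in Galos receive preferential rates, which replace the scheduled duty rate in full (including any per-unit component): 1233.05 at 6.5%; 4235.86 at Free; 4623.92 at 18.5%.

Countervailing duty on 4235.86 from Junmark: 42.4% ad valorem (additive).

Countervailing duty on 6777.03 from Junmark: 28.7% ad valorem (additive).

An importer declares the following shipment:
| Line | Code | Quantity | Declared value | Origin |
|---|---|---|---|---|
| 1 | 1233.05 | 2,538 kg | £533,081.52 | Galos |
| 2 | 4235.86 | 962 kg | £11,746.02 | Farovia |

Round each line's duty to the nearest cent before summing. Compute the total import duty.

Line 1 (1233.05, Galos, 2,538 kg, £533,081.52):
Base rate for 1233.05 is 10% + £0.65/kg.
Origin Galos qualifies under the Astar–Galos agreement and 1233.05 is covered: preferential rate 6.5% applies instead.
Duty = £533,081.52 × 6.5% = £34,650.30.
Line 2 (4235.86, Farovia, 962 kg, £11,746.02):
Base rate for 4235.86 is £7.40/kg.
4235.86 has an FTA preferential rate, but origin Farovia is not Galos; base rate stands.
The additional-duty order on 4235.86 targets Junmark, not Farovia; it does not apply.
Duty = 962 × £7.40 = £7,118.80.
Total = £34,650.30 + £7,118.80 = £41,769.10.

£41,769.10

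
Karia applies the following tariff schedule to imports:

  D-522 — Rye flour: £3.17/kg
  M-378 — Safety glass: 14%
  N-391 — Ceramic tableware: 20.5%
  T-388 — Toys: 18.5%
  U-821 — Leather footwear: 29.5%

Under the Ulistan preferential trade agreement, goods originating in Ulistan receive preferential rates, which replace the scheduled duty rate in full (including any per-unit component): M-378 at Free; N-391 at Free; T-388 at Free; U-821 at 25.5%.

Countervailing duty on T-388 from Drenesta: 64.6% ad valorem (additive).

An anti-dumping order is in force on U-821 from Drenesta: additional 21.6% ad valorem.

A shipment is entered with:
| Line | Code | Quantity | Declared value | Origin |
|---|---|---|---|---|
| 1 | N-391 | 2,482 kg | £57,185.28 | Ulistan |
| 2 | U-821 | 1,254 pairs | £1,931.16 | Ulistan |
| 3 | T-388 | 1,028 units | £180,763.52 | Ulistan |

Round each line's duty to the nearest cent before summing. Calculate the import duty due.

£492.45

Line 1 (N-391, Ulistan, 2,482 kg, £57,185.28):
Base rate for N-391 is 20.5%.
Origin Ulistan qualifies under the Karia–Ulistan agreement and N-391 is covered: preferential rate Free applies instead.
Duty = £57,185.28 × 0% = £0.00.
Line 2 (U-821, Ulistan, 1,254 pairs, £1,931.16):
Base rate for U-821 is 29.5%.
Origin Ulistan qualifies under the Karia–Ulistan agreement and U-821 is covered: preferential rate 25.5% applies instead.
The additional-duty order on U-821 targets Drenesta, not Ulistan; it does not apply.
Duty = £1,931.16 × 25.5% = £492.45.
Line 3 (T-388, Ulistan, 1,028 units, £180,763.52):
Base rate for T-388 is 18.5%.
Origin Ulistan qualifies under the Karia–Ulistan agreement and T-388 is covered: preferential rate Free applies instead.
The additional-duty order on T-388 targets Drenesta, not Ulistan; it does not apply.
Duty = £180,763.52 × 0% = £0.00.
Total = £0.00 + £492.45 + £0.00 = £492.45.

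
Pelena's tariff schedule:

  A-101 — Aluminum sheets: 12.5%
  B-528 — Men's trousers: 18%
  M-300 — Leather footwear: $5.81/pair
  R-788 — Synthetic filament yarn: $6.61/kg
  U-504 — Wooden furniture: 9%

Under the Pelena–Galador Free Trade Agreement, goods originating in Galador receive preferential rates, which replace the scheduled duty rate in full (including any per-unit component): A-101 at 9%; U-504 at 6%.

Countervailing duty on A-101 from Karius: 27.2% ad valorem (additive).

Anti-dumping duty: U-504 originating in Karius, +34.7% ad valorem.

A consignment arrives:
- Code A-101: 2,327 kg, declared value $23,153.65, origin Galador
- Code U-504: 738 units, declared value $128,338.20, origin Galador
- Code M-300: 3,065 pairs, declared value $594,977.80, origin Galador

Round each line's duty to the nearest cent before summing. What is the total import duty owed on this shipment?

$27,591.77

Line 1 (A-101, Galador, 2,327 kg, $23,153.65):
Base rate for A-101 is 12.5%.
Origin Galador qualifies under the Pelena–Galador agreement and A-101 is covered: preferential rate 9% applies instead.
The additional-duty order on A-101 targets Karius, not Galador; it does not apply.
Duty = $23,153.65 × 9% = $2,083.83.
Line 2 (U-504, Galador, 738 units, $128,338.20):
Base rate for U-504 is 9%.
Origin Galador qualifies under the Pelena–Galador agreement and U-504 is covered: preferential rate 6% applies instead.
The additional-duty order on U-504 targets Karius, not Galador; it does not apply.
Duty = $128,338.20 × 6% = $7,700.29.
Line 3 (M-300, Galador, 3,065 pairs, $594,977.80):
Base rate for M-300 is $5.81/pair.
Origin Galador is the FTA partner but M-300 is not on the preference list; base rate stands.
Duty = 3,065 × $5.81 = $17,807.65.
Total = $2,083.83 + $7,700.29 + $17,807.65 = $27,591.77.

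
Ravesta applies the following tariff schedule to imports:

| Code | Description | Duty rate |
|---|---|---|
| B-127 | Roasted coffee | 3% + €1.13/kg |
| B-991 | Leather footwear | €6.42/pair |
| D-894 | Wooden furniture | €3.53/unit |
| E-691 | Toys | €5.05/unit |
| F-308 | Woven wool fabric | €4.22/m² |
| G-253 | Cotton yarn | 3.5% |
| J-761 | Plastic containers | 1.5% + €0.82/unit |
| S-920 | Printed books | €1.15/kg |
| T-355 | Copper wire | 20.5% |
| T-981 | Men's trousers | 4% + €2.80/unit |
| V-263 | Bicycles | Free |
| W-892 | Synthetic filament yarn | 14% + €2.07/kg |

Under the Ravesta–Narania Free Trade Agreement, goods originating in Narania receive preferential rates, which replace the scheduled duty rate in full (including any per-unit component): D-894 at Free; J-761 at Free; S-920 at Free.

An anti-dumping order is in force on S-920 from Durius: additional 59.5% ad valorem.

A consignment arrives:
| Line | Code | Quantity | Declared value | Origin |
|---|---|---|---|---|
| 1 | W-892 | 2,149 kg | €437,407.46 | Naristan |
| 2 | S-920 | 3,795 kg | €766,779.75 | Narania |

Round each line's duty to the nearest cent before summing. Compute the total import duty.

Line 1 (W-892, Naristan, 2,149 kg, €437,407.46):
Base rate for W-892 is 14% + €2.07/kg.
Duty = €437,407.46 × 14% + 2,149 × €2.07 = €65,685.47.
Line 2 (S-920, Narania, 3,795 kg, €766,779.75):
Base rate for S-920 is €1.15/kg.
Origin Narania qualifies under the Ravesta–Narania agreement and S-920 is covered: preferential rate Free applies instead.
The additional-duty order on S-920 targets Durius, not Narania; it does not apply.
Duty = €766,779.75 × 0% = €0.00.
Total = €65,685.47 + €0.00 = €65,685.47.

€65,685.47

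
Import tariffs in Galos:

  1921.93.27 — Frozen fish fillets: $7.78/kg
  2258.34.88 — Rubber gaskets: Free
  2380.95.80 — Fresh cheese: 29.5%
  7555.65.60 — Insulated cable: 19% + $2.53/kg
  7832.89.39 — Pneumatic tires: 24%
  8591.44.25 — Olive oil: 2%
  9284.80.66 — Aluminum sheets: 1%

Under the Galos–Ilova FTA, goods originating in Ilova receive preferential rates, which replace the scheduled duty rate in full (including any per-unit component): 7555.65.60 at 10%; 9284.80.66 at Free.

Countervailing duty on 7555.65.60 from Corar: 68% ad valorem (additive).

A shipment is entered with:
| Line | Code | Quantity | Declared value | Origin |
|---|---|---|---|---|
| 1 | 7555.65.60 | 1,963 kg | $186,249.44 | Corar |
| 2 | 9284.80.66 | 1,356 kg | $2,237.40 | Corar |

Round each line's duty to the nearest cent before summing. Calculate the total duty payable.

Line 1 (7555.65.60, Corar, 1,963 kg, $186,249.44):
Base rate for 7555.65.60 is 19% + $2.53/kg.
7555.65.60 has an FTA preferential rate, but origin Corar is not Ilova; base rate stands.
Additional duty on 7555.65.60 from Corar: +68%. Applied ad valorem rate: 19% + 68% = 87%.
Duty = $186,249.44 × 87% + 1,963 × $2.53 = $167,003.40.
Line 2 (9284.80.66, Corar, 1,356 kg, $2,237.40):
Base rate for 9284.80.66 is 1%.
9284.80.66 has an FTA preferential rate, but origin Corar is not Ilova; base rate stands.
Duty = $2,237.40 × 1% = $22.37.
Total = $167,003.40 + $22.37 = $167,025.77.

$167,025.77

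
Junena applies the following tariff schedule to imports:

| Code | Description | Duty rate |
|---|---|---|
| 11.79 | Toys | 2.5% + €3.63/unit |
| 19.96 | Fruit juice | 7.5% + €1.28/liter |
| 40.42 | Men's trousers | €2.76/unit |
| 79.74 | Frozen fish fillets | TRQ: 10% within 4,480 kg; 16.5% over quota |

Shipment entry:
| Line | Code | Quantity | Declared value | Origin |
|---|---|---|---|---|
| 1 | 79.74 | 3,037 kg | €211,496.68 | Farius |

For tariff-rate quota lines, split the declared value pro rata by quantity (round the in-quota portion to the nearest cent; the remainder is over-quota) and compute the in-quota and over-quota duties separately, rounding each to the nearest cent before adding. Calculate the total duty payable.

€21,149.67

Line 1 (79.74, Farius, 3,037 kg, €211,496.68):
Code 79.74 is under a tariff-rate quota (threshold 4,480 kg). Quantity 3,037 kg is within the quota, so the in-quota rate 10% applies to the full value.
Duty = €211,496.68 × 10% = €21,149.67.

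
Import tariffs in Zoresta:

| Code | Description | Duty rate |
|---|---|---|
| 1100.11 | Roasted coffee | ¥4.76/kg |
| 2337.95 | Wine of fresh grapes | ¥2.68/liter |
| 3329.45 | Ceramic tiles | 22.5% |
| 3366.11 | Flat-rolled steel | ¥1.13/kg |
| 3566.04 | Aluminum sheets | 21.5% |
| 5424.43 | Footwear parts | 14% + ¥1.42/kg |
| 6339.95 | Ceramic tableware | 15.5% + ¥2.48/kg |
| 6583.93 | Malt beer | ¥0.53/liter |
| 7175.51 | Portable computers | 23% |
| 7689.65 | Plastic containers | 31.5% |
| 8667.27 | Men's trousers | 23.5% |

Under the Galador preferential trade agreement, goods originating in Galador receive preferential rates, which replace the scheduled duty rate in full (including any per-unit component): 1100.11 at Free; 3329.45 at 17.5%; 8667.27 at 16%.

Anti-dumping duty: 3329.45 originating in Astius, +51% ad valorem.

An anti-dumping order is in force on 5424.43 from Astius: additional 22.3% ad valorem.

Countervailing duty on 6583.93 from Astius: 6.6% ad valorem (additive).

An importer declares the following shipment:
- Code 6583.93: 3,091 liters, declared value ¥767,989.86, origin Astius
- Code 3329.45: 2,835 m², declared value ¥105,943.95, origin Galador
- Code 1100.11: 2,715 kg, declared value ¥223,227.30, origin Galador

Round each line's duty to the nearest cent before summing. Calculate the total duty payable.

Line 1 (6583.93, Astius, 3,091 liters, ¥767,989.86):
Base rate for 6583.93 is ¥0.53/liter.
Additional duty on 6583.93 from Astius: +6.6% ad valorem. Applied ad valorem rate = 6.6%.
Duty = ¥767,989.86 × 6.6% + 3,091 × ¥0.53 = ¥52,325.56.
Line 2 (3329.45, Galador, 2,835 m², ¥105,943.95):
Base rate for 3329.45 is 22.5%.
Origin Galador qualifies under the Zoresta–Galador agreement and 3329.45 is covered: preferential rate 17.5% applies instead.
The additional-duty order on 3329.45 targets Astius, not Galador; it does not apply.
Duty = ¥105,943.95 × 17.5% = ¥18,540.19.
Line 3 (1100.11, Galador, 2,715 kg, ¥223,227.30):
Base rate for 1100.11 is ¥4.76/kg.
Origin Galador qualifies under the Zoresta–Galador agreement and 1100.11 is covered: preferential rate Free applies instead.
Duty = ¥223,227.30 × 0% = ¥0.00.
Total = ¥52,325.56 + ¥18,540.19 + ¥0.00 = ¥70,865.75.

¥70,865.75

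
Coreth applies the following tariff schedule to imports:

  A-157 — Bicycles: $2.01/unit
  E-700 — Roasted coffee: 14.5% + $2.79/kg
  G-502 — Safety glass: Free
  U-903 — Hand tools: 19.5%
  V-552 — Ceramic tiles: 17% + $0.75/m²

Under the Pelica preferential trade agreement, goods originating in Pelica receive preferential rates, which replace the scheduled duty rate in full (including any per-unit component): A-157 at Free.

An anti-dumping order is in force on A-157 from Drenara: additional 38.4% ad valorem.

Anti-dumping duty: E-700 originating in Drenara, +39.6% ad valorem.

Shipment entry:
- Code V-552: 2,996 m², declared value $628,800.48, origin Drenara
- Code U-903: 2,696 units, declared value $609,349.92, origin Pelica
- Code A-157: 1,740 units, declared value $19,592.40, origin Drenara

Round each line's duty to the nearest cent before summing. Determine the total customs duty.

$238,987.19

Line 1 (V-552, Drenara, 2,996 m², $628,800.48):
Base rate for V-552 is 17% + $0.75/m².
Duty = $628,800.48 × 17% + 2,996 × $0.75 = $109,143.08.
Line 2 (U-903, Pelica, 2,696 units, $609,349.92):
Base rate for U-903 is 19.5%.
Origin Pelica is the FTA partner but U-903 is not on the preference list; base rate stands.
Duty = $609,349.92 × 19.5% = $118,823.23.
Line 3 (A-157, Drenara, 1,740 units, $19,592.40):
Base rate for A-157 is $2.01/unit.
A-157 has an FTA preferential rate, but origin Drenara is not Pelica; base rate stands.
Additional duty on A-157 from Drenara: +38.4% ad valorem. Applied ad valorem rate = 38.4%.
Duty = $19,592.40 × 38.4% + 1,740 × $2.01 = $11,020.88.
Total = $109,143.08 + $118,823.23 + $11,020.88 = $238,987.19.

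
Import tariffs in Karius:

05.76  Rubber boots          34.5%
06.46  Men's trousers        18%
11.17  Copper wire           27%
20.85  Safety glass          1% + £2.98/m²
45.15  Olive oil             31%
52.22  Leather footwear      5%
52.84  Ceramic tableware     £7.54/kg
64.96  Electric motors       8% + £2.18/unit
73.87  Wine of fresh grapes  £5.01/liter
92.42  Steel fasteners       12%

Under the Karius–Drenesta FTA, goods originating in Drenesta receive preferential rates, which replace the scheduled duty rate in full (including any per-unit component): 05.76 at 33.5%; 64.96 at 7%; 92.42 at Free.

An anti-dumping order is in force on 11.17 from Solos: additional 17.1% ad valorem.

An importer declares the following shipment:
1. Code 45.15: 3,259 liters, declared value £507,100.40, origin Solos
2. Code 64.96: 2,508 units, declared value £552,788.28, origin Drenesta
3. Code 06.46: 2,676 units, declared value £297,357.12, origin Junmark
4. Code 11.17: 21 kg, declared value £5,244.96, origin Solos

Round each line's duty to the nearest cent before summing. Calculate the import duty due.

£251,733.61

Line 1 (45.15, Solos, 3,259 liters, £507,100.40):
Base rate for 45.15 is 31%.
Duty = £507,100.40 × 31% = £157,201.12.
Line 2 (64.96, Drenesta, 2,508 units, £552,788.28):
Base rate for 64.96 is 8% + £2.18/unit.
Origin Drenesta qualifies under the Karius–Drenesta agreement and 64.96 is covered: preferential rate 7% applies instead.
Duty = £552,788.28 × 7% = £38,695.18.
Line 3 (06.46, Junmark, 2,676 units, £297,357.12):
Base rate for 06.46 is 18%.
Duty = £297,357.12 × 18% = £53,524.28.
Line 4 (11.17, Solos, 21 kg, £5,244.96):
Base rate for 11.17 is 27%.
Additional duty on 11.17 from Solos: +17.1%. Applied ad valorem rate: 27% + 17.1% = 44.1%.
Duty = £5,244.96 × 44.1% = £2,313.03.
Total = £157,201.12 + £38,695.18 + £53,524.28 + £2,313.03 = £251,733.61.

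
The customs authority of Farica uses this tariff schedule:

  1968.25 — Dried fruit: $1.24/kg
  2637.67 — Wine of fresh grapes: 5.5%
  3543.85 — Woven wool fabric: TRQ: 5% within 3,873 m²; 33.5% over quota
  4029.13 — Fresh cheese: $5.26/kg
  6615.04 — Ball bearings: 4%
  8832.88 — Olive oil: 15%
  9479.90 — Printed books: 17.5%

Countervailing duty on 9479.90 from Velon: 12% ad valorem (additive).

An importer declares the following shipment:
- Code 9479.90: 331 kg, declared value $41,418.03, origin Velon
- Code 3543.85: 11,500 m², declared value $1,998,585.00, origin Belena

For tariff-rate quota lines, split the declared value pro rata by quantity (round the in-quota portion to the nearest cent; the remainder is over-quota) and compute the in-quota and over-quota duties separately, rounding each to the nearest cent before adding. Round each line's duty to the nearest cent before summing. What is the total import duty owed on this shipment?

Line 1 (9479.90, Velon, 331 kg, $41,418.03):
Base rate for 9479.90 is 17.5%.
Additional duty on 9479.90 from Velon: +12%. Applied ad valorem rate: 17.5% + 12% = 29.5%.
Duty = $41,418.03 × 29.5% = $12,218.32.
Line 2 (3543.85, Belena, 11,500 m², $1,998,585.00):
Code 3543.85 is under a tariff-rate quota (threshold 3,873 m²). In-quota: 3,873 m² at 5%; over-quota: 7,627 m² at 33.5%.
Pro-rata value split: in-quota = $1,998,585.00 × 3,873/11,500 = $673,088.67; over-quota = $1,998,585.00 − $673,088.67 = $1,325,496.33.
In-quota duty = $673,088.67 × 5% = $33,654.43. Over-quota duty = $1,325,496.33 × 33.5% = $444,041.27.
Line duty = $33,654.43 + $444,041.27 = $477,695.70.
Total = $12,218.32 + $477,695.70 = $489,914.02.

$489,914.02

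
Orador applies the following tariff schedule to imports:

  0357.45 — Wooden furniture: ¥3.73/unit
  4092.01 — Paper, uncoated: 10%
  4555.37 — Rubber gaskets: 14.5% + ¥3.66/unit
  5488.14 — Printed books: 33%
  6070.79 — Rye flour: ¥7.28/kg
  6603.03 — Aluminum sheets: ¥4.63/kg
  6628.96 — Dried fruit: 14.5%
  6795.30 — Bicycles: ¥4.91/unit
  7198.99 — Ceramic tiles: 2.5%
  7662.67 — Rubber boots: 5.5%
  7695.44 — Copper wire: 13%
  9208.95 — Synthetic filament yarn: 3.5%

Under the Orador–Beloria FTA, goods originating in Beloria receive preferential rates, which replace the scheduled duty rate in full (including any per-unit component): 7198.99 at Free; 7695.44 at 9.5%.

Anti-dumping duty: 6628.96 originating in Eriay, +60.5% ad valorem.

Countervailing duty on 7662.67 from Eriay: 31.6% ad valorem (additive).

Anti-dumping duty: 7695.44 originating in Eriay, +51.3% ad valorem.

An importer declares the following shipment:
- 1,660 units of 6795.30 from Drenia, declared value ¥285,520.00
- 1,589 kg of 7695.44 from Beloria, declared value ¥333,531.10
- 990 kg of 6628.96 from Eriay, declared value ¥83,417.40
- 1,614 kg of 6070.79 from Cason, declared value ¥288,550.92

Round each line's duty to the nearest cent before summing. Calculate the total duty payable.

¥114,149.02

Line 1 (6795.30, Drenia, 1,660 units, ¥285,520.00):
Base rate for 6795.30 is ¥4.91/unit.
Duty = 1,660 × ¥4.91 = ¥8,150.60.
Line 2 (7695.44, Beloria, 1,589 kg, ¥333,531.10):
Base rate for 7695.44 is 13%.
Origin Beloria qualifies under the Orador–Beloria agreement and 7695.44 is covered: preferential rate 9.5% applies instead.
The additional-duty order on 7695.44 targets Eriay, not Beloria; it does not apply.
Duty = ¥333,531.10 × 9.5% = ¥31,685.45.
Line 3 (6628.96, Eriay, 990 kg, ¥83,417.40):
Base rate for 6628.96 is 14.5%.
Additional duty on 6628.96 from Eriay: +60.5%. Applied ad valorem rate: 14.5% + 60.5% = 75%.
Duty = ¥83,417.40 × 75% = ¥62,563.05.
Line 4 (6070.79, Cason, 1,614 kg, ¥288,550.92):
Base rate for 6070.79 is ¥7.28/kg.
Duty = 1,614 × ¥7.28 = ¥11,749.92.
Total = ¥8,150.60 + ¥31,685.45 + ¥62,563.05 + ¥11,749.92 = ¥114,149.02.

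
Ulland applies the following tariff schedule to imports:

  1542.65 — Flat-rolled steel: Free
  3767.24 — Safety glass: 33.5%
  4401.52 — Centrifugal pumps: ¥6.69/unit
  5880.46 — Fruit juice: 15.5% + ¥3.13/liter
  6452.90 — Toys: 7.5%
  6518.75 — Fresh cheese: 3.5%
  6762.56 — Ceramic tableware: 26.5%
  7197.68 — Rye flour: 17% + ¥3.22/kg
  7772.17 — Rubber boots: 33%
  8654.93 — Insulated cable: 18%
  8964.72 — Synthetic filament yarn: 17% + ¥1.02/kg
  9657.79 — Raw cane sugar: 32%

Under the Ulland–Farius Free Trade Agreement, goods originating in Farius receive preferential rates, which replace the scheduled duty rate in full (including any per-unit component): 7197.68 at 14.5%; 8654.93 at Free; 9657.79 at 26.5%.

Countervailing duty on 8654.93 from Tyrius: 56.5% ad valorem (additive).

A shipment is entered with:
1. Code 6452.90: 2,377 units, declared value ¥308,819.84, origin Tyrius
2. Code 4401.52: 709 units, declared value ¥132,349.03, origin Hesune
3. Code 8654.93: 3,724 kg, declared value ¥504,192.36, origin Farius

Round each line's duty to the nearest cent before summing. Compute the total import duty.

Line 1 (6452.90, Tyrius, 2,377 units, ¥308,819.84):
Base rate for 6452.90 is 7.5%.
Duty = ¥308,819.84 × 7.5% = ¥23,161.49.
Line 2 (4401.52, Hesune, 709 units, ¥132,349.03):
Base rate for 4401.52 is ¥6.69/unit.
Duty = 709 × ¥6.69 = ¥4,743.21.
Line 3 (8654.93, Farius, 3,724 kg, ¥504,192.36):
Base rate for 8654.93 is 18%.
Origin Farius qualifies under the Ulland–Farius agreement and 8654.93 is covered: preferential rate Free applies instead.
The additional-duty order on 8654.93 targets Tyrius, not Farius; it does not apply.
Duty = ¥504,192.36 × 0% = ¥0.00.
Total = ¥23,161.49 + ¥4,743.21 + ¥0.00 = ¥27,904.70.

¥27,904.70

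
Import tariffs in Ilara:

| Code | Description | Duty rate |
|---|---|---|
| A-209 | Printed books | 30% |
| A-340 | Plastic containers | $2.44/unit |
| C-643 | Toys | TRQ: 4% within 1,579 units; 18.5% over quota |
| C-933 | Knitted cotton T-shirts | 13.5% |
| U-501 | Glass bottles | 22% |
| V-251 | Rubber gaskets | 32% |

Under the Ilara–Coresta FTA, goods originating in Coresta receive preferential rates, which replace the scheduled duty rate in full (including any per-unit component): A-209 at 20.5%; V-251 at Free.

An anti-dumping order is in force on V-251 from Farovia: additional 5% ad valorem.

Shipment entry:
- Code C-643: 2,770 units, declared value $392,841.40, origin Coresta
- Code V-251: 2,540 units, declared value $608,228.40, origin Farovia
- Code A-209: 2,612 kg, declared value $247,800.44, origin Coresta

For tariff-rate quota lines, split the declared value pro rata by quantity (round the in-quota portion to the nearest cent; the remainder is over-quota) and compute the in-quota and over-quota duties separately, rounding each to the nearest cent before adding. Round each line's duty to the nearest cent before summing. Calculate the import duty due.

Line 1 (C-643, Coresta, 2,770 units, $392,841.40):
Code C-643 is under a tariff-rate quota (threshold 1,579 units). In-quota: 1,579 units at 4%; over-quota: 1,191 units at 18.5%.
Pro-rata value split: in-quota = $392,841.40 × 1,579/2,770 = $223,933.78; over-quota = $392,841.40 − $223,933.78 = $168,907.62.
In-quota duty = $223,933.78 × 4% = $8,957.35. Over-quota duty = $168,907.62 × 18.5% = $31,247.91.
Line duty = $8,957.35 + $31,247.91 = $40,205.26.
Line 2 (V-251, Farovia, 2,540 units, $608,228.40):
Base rate for V-251 is 32%.
V-251 has an FTA preferential rate, but origin Farovia is not Coresta; base rate stands.
Additional duty on V-251 from Farovia: +5%. Applied ad valorem rate: 32% + 5% = 37%.
Duty = $608,228.40 × 37% = $225,044.51.
Line 3 (A-209, Coresta, 2,612 kg, $247,800.44):
Base rate for A-209 is 30%.
Origin Coresta qualifies under the Ilara–Coresta agreement and A-209 is covered: preferential rate 20.5% applies instead.
Duty = $247,800.44 × 20.5% = $50,799.09.
Total = $40,205.26 + $225,044.51 + $50,799.09 = $316,048.86.

$316,048.86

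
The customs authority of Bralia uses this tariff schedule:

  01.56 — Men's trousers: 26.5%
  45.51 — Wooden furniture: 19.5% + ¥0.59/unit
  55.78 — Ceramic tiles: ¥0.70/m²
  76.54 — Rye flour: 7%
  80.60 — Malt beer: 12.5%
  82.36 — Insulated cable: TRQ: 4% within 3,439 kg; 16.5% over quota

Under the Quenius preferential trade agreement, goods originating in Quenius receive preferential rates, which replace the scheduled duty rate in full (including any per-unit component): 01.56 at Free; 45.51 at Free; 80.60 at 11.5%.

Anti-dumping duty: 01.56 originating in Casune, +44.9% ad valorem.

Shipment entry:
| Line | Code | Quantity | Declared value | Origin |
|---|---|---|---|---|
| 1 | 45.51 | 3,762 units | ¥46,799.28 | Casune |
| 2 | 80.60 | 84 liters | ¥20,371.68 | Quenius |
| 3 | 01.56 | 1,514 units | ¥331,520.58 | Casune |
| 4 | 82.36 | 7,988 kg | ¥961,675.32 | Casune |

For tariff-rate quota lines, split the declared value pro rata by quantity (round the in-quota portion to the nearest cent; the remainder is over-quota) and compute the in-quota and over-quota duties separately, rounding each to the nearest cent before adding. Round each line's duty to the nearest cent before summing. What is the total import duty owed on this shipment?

Line 1 (45.51, Casune, 3,762 units, ¥46,799.28):
Base rate for 45.51 is 19.5% + ¥0.59/unit.
45.51 has an FTA preferential rate, but origin Casune is not Quenius; base rate stands.
Duty = ¥46,799.28 × 19.5% + 3,762 × ¥0.59 = ¥11,345.44.
Line 2 (80.60, Quenius, 84 liters, ¥20,371.68):
Base rate for 80.60 is 12.5%.
Origin Quenius qualifies under the Bralia–Quenius agreement and 80.60 is covered: preferential rate 11.5% applies instead.
Duty = ¥20,371.68 × 11.5% = ¥2,342.74.
Line 3 (01.56, Casune, 1,514 units, ¥331,520.58):
Base rate for 01.56 is 26.5%.
01.56 has an FTA preferential rate, but origin Casune is not Quenius; base rate stands.
Additional duty on 01.56 from Casune: +44.9%. Applied ad valorem rate: 26.5% + 44.9% = 71.4%.
Duty = ¥331,520.58 × 71.4% = ¥236,705.69.
Line 4 (82.36, Casune, 7,988 kg, ¥961,675.32):
Code 82.36 is under a tariff-rate quota (threshold 3,439 kg). In-quota: 3,439 kg at 4%; over-quota: 4,549 kg at 16.5%.
Pro-rata value split: in-quota = ¥961,675.32 × 3,439/7,988 = ¥414,021.21; over-quota = ¥961,675.32 − ¥414,021.21 = ¥547,654.11.
In-quota duty = ¥414,021.21 × 4% = ¥16,560.85. Over-quota duty = ¥547,654.11 × 16.5% = ¥90,362.93.
Line duty = ¥16,560.85 + ¥90,362.93 = ¥106,923.78.
Total = ¥11,345.44 + ¥2,342.74 + ¥236,705.69 + ¥106,923.78 = ¥357,317.65.

¥357,317.65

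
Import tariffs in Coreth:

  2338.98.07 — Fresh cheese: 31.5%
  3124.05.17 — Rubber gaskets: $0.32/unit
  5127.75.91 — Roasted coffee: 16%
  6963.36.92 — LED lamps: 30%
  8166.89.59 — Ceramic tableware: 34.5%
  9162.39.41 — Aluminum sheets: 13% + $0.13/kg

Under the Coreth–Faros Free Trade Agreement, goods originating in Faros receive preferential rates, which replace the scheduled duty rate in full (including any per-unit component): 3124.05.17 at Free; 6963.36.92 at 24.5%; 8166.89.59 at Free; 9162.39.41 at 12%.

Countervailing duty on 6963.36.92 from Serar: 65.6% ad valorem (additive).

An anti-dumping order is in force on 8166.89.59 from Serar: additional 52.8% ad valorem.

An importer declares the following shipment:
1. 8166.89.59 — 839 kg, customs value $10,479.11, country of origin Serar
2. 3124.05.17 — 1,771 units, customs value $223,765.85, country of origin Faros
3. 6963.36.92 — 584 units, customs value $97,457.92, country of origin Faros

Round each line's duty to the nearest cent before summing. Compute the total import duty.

Line 1 (8166.89.59, Serar, 839 kg, $10,479.11):
Base rate for 8166.89.59 is 34.5%.
8166.89.59 has an FTA preferential rate, but origin Serar is not Faros; base rate stands.
Additional duty on 8166.89.59 from Serar: +52.8%. Applied ad valorem rate: 34.5% + 52.8% = 87.3%.
Duty = $10,479.11 × 87.3% = $9,148.26.
Line 2 (3124.05.17, Faros, 1,771 units, $223,765.85):
Base rate for 3124.05.17 is $0.32/unit.
Origin Faros qualifies under the Coreth–Faros agreement and 3124.05.17 is covered: preferential rate Free applies instead.
Duty = $223,765.85 × 0% = $0.00.
Line 3 (6963.36.92, Faros, 584 units, $97,457.92):
Base rate for 6963.36.92 is 30%.
Origin Faros qualifies under the Coreth–Faros agreement and 6963.36.92 is covered: preferential rate 24.5% applies instead.
The additional-duty order on 6963.36.92 targets Serar, not Faros; it does not apply.
Duty = $97,457.92 × 24.5% = $23,877.19.
Total = $9,148.26 + $0.00 + $23,877.19 = $33,025.45.

$33,025.45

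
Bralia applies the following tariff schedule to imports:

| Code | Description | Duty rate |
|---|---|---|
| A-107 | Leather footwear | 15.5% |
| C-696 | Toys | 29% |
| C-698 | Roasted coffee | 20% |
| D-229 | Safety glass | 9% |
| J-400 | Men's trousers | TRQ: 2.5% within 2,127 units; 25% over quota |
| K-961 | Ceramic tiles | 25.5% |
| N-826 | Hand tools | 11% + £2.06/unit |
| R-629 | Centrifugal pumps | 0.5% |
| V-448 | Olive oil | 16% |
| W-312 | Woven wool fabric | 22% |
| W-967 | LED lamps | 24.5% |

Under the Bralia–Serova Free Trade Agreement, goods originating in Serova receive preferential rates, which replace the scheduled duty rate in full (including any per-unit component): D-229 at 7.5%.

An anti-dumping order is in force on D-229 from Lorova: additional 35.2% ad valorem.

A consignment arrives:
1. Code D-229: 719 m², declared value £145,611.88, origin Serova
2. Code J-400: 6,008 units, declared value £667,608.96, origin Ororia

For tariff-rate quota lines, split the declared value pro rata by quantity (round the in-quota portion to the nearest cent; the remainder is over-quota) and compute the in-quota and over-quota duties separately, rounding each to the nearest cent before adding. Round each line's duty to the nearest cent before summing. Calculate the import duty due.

Line 1 (D-229, Serova, 719 m², £145,611.88):
Base rate for D-229 is 9%.
Origin Serova qualifies under the Bralia–Serova agreement and D-229 is covered: preferential rate 7.5% applies instead.
The additional-duty order on D-229 targets Lorova, not Serova; it does not apply.
Duty = £145,611.88 × 7.5% = £10,920.89.
Line 2 (J-400, Ororia, 6,008 units, £667,608.96):
Code J-400 is under a tariff-rate quota (threshold 2,127 units). In-quota: 2,127 units at 2.5%; over-quota: 3,881 units at 25%.
Pro-rata value split: in-quota = £667,608.96 × 2,127/6,008 = £236,352.24; over-quota = £667,608.96 − £236,352.24 = £431,256.72.
In-quota duty = £236,352.24 × 2.5% = £5,908.81. Over-quota duty = £431,256.72 × 25% = £107,814.18.
Line duty = £5,908.81 + £107,814.18 = £113,722.99.
Total = £10,920.89 + £113,722.99 = £124,643.88.

£124,643.88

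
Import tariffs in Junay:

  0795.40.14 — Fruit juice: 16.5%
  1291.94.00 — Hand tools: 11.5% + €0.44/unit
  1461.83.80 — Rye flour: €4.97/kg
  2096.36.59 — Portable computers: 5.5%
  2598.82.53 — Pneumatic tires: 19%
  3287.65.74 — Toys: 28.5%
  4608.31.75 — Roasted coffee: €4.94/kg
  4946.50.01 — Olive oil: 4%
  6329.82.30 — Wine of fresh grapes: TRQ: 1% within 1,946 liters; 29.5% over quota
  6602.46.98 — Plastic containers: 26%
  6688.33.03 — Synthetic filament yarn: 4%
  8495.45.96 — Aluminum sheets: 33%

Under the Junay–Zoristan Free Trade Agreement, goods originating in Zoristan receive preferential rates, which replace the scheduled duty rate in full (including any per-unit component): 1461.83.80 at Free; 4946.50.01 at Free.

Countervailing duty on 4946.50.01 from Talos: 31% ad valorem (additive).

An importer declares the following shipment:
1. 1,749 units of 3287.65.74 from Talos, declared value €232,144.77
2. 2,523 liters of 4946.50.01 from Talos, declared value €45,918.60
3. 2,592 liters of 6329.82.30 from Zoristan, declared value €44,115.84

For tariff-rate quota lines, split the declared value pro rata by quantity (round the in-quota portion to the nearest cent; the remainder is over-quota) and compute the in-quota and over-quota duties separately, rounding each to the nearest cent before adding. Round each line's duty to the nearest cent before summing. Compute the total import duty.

€85,807.48

Line 1 (3287.65.74, Talos, 1,749 units, €232,144.77):
Base rate for 3287.65.74 is 28.5%.
Duty = €232,144.77 × 28.5% = €66,161.26.
Line 2 (4946.50.01, Talos, 2,523 liters, €45,918.60):
Base rate for 4946.50.01 is 4%.
4946.50.01 has an FTA preferential rate, but origin Talos is not Zoristan; base rate stands.
Additional duty on 4946.50.01 from Talos: +31%. Applied ad valorem rate: 4% + 31% = 35%.
Duty = €45,918.60 × 35% = €16,071.51.
Line 3 (6329.82.30, Zoristan, 2,592 liters, €44,115.84):
Code 6329.82.30 is under a tariff-rate quota (threshold 1,946 liters). In-quota: 1,946 liters at 1%; over-quota: 646 liters at 29.5%.
Pro-rata value split: in-quota = €44,115.84 × 1,946/2,592 = €33,120.92; over-quota = €44,115.84 − €33,120.92 = €10,994.92.
In-quota duty = €33,120.92 × 1% = €331.21. Over-quota duty = €10,994.92 × 29.5% = €3,243.50.
Line duty = €331.21 + €3,243.50 = €3,574.71.
Total = €66,161.26 + €16,071.51 + €3,574.71 = €85,807.48.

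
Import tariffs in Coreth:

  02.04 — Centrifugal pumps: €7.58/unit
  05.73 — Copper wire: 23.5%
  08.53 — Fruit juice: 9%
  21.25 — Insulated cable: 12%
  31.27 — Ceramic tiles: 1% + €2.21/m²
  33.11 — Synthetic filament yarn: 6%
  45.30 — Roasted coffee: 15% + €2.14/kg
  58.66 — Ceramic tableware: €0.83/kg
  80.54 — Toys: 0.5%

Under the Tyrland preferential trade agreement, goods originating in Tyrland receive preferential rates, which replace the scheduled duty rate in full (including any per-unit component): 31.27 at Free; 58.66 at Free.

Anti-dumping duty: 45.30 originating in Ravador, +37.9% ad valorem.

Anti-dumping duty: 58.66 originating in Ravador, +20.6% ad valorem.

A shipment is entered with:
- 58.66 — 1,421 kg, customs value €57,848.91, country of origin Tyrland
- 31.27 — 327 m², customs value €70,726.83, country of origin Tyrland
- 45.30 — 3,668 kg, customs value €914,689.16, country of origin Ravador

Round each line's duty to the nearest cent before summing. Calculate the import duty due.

Line 1 (58.66, Tyrland, 1,421 kg, €57,848.91):
Base rate for 58.66 is €0.83/kg.
Origin Tyrland qualifies under the Coreth–Tyrland agreement and 58.66 is covered: preferential rate Free applies instead.
The additional-duty order on 58.66 targets Ravador, not Tyrland; it does not apply.
Duty = €57,848.91 × 0% = €0.00.
Line 2 (31.27, Tyrland, 327 m², €70,726.83):
Base rate for 31.27 is 1% + €2.21/m².
Origin Tyrland qualifies under the Coreth–Tyrland agreement and 31.27 is covered: preferential rate Free applies instead.
Duty = €70,726.83 × 0% = €0.00.
Line 3 (45.30, Ravador, 3,668 kg, €914,689.16):
Base rate for 45.30 is 15% + €2.14/kg.
Additional duty on 45.30 from Ravador: +37.9%. Applied ad valorem rate: 15% + 37.9% = 52.9%.
Duty = €914,689.16 × 52.9% + 3,668 × €2.14 = €491,720.09.
Total = €0.00 + €0.00 + €491,720.09 = €491,720.09.

€491,720.09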